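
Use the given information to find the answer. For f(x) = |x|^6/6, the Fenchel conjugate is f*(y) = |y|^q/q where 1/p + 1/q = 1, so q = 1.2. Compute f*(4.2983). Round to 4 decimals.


The conjugate exponent q satisfies 1/p + 1/q = 1.
p = 6, so q = 6/(6 - 1) = 1.2
|y|^q = 4.2983^1.2 = 5.7538
f*(4.2983) = 5.7538 / 1.2 = 4.7948


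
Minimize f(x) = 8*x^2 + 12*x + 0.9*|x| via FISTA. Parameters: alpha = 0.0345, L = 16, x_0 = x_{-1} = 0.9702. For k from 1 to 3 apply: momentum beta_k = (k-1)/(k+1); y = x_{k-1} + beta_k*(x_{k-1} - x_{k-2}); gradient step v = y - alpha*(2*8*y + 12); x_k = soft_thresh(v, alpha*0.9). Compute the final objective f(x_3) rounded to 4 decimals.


FISTA on f(x) = 8*x^2 + 12*x + 0.9*|x|
L = 16, alpha = 0.0345
Iteration 1: beta = 0.0, y = 0.9702 + 0.0*(0.9702 - 0.9702) = 0.9702
  grad(y) = 27.5232, v = y - alpha*grad = 0.0206
  prox(v) = soft_thresh(0.0206, 0.0311) = 0.0
Iteration 2: beta = 0.3333, y = 0.0 + 0.3333*(0.0 - 0.9702) = -0.3234
  grad(y) = 6.8256, v = y - alpha*grad = -0.5589
  prox(v) = soft_thresh(-0.5589, 0.0311) = -0.5278
Iteration 3: beta = 0.5, y = -0.5278 + 0.5*(-0.5278 - 0.0) = -0.7917
  grad(y) = -0.668, v = y - alpha*grad = -0.7687
  prox(v) = soft_thresh(-0.7687, 0.0311) = -0.7377
f(x_3) = 8*(-0.7377)^2 + 12*(-0.7377) + 0.9*|-0.7377| = -3.8349


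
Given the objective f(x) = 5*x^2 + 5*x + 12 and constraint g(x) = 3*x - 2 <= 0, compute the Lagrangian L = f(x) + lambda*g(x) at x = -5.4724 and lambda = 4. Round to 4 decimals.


Step 1: Evaluate f(x).
f(-5.4724) = 5*(-5.4724)^2 + 5*(-5.4724) + 12 = 134.3738
Step 2: Evaluate g(x).
g(-5.4724) = 3*-5.4724 - 2 = -18.4172
Step 3: Compute Lagrangian.
L = 134.3738 + 4*-18.4172 = 60.705


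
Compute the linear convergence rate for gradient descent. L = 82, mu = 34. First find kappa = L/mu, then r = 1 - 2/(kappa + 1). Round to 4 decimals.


Step 1: Compute the condition number.
kappa = L/mu = 82/34 = 2.4118
Step 2: Compute the convergence rate.
r = 1 - 2/(kappa + 1) = 1 - 2*mu/(L + mu) = (L - mu)/(L + mu) = 48/116 = 0.4138


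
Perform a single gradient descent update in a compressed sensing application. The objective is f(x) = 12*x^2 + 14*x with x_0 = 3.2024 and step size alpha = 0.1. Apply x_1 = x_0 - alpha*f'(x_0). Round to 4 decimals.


We compute the gradient at x_0 and apply the update.
f'(x) = 24*x + 14
f'(3.2024) = 24*3.2024 + 14 = 90.8576
x_1 = 3.2024 - 0.1*90.8576 = -5.8834


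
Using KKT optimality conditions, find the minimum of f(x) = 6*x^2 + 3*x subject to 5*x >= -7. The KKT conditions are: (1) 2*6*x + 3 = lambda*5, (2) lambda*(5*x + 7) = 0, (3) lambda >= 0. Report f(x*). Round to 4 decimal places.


Step 1: Try lambda = 0 (constraint inactive).
Stationarity: 2*6*x + 3 = 0
x* = -3/(2*6) = -0.25
Check constraint: 5*-0.25 = -1.25 >= -7 -- satisfied.
Step 2: Compute optimal value.
f(x*) = 6*(-0.25)^2 + 3*(-0.25) = -0.375


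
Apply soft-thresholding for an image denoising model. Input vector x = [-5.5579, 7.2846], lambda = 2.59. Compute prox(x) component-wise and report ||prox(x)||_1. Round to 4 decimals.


Soft-thresholding with lambda = 2.59:
prox(-5.5579) = sign(-5.5579)*max(|-5.5579| - 2.59, 0) = -2.9679
prox(7.2846) = sign(7.2846)*max(|7.2846| - 2.59, 0) = 4.6946
prox(x) = [-2.9679, 4.6946]
||prox(x)||_1 = 2.9679 + 4.6946 = 7.6625


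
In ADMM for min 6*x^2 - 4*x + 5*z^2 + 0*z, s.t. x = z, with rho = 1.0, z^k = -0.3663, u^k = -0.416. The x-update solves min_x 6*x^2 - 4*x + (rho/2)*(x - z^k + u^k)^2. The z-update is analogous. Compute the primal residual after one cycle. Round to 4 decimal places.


ADMM iteration with rho = 1.0, z^k = -0.3663, u^k = -0.416
Step 1: x-update.
Minimize 6*x^2 - 4*x + (1.0/2)*(x + 0.3663 - 0.416)^2
FOC: (2*6 + 1.0)*x = 4 + 1.0*(-0.3663 + 0.416)
x^{k+1} = 0.3115
Step 2: z-update.
Minimize 5*z^2 + 0*z + (1.0/2)*(0.3115 - z - 0.416)^2
FOC: (2*5 + 1.0)*z = 0 + 1.0*(0.3115 - 0.416)
z^{k+1} = -0.0095
Step 3: u-update.
u^{k+1} = -0.416 + 0.3115 + 0.0095 = -0.095
Step 4: Primal residual = |0.3115 + 0.0095| = 0.321


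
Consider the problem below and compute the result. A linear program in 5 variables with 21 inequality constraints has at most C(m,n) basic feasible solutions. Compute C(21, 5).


Each vertex corresponds to some choice of n active constraints out of m, so the number of vertices is at most C(m, n) = m! / (n!(m-n)!).
m = 21, n = 5
Numerator: 21 * 20 * 19 * 18 * 17
Denominator: 5! = 120
C(21, 5) = 20349


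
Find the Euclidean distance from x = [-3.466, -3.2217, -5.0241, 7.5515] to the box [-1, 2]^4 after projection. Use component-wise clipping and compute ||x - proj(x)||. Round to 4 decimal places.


Project each component onto [-1, 2].
clip(-3.466) = -1.0, clip(-3.2217) = -1.0, clip(-5.0241) = -1.0, clip(7.5515) = 2.0
Projection = [-1.0, -1.0, -1.0, 2.0]
Squared diffs: [6.0812, 4.936, 16.1934, 30.8192]
Distance = sqrt(58.0298) = 7.6177


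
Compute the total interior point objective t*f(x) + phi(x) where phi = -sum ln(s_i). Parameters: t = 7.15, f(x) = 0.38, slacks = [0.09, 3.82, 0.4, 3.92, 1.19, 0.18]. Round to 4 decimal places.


Step 1: Compute log-barrier.
ln values: [-2.4079, 1.3403, -0.9163, 1.3661, 0.174, -1.7148]
phi = -(-2.4079 + 1.3403 - 0.9163 + 1.3661 + 0.174 - 1.7148) = 2.1587
Step 2: Compute augmented objective.
t*f(x) = 7.15*0.38 = 2.717
Total = 2.717 + 2.1587 = 4.8757


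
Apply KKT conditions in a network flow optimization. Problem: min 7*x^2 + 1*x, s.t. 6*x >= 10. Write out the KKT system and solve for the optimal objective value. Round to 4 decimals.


Step 1: Try lambda = 0 (constraint inactive).
x_unc = -1/(2*7) = -0.0714
Check: 6*-0.0714 = -0.4284 < 10 -- violated!
Step 2: Constraint must be active: 6*x = 10
x* = 10/6 = 5/3 = 1.6667 (rounded; the exact value 5/3 is used below)
lambda = (2*7*(5/3) + 1)/6 = 4.0556
Step 3: Compute optimal value.
f(x*) = 7*(5/3)^2 + 1*(5/3) = 21.1111


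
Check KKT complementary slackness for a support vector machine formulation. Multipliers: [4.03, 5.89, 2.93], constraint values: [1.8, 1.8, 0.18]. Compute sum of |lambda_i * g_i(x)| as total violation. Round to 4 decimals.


KKT complementary slackness check:
lambda_1 * g_1 = 4.03 * 1.8 = 7.254
lambda_2 * g_2 = 5.89 * 1.8 = 10.602
lambda_3 * g_3 = 2.93 * 0.18 = 0.5274
Total violation = 7.254 + 10.602 + 0.5274 = 18.3834


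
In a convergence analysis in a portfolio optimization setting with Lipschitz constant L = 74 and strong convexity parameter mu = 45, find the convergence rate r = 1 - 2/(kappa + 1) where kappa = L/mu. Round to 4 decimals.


Step 1: Compute the condition number.
kappa = L/mu = 74/45 = 1.6444
Step 2: Compute the convergence rate.
r = 1 - 2/(kappa + 1) = 1 - 2*mu/(L + mu) = (L - mu)/(L + mu) = 29/119 = 0.2437


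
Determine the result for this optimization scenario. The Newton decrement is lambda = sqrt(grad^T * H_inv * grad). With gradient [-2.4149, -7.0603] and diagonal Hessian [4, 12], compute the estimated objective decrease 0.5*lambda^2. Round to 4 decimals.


Step 1: H is diagonal, so H^(-1) * g = [-0.6037, -0.5884].
Step 2: g^T H^(-1) g = sum_i g_i^2 / H_ii
  = (-2.4149)^2/4 + (-7.0603)^2/12
  = 1.4579 + 4.154 = 5.6119
Step 3: Objective decrease = 0.5 * g^T H^(-1) g = 2.806


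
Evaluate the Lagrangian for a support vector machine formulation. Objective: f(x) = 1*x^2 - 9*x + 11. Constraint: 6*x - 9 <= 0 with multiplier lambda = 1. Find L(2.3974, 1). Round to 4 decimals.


Step 1: Evaluate f(x).
f(2.3974) = 1*2.3974^2 - 9*2.3974 + 11 = -4.8291
Step 2: Evaluate g(x).
g(2.3974) = 6*2.3974 - 9 = 5.3844
Step 3: Compute Lagrangian.
L = -4.8291 + 1*5.3844 = 0.5553


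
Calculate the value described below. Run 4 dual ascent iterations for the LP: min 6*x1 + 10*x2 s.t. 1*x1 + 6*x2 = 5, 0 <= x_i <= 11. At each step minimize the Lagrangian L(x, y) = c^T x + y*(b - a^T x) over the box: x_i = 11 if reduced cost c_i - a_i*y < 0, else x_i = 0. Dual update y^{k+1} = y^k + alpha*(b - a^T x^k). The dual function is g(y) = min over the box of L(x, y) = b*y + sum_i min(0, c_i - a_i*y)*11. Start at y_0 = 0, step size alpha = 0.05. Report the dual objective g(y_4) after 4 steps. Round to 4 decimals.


Dual ascent for LP: min 6*x1 + 10*x2, 1*x1 + 6*x2 = 5, 0 <= x_i <= 11
Step 1: y^k = 0.0, reduced costs: (6.0, 10.0)
  x^k = (0.0, 0.0), subgradient = b - a^T x = 5.0
  y^{k+1} = 0.0 + 0.05*5.0 = 0.25
Step 2: y^k = 0.25, reduced costs: (5.75, 8.5)
  x^k = (0.0, 0.0), subgradient = b - a^T x = 5.0
  y^{k+1} = 0.25 + 0.05*5.0 = 0.5
Step 3: y^k = 0.5, reduced costs: (5.5, 7.0)
  x^k = (0.0, 0.0), subgradient = b - a^T x = 5.0
  y^{k+1} = 0.5 + 0.05*5.0 = 0.75
Step 4: y^k = 0.75, reduced costs: (5.25, 5.5)
  x^k = (0.0, 0.0), subgradient = b - a^T x = 5.0
  y^{k+1} = 0.75 + 0.05*5.0 = 1.0
Dual objective at y_4 = 1.0: reduced costs (5.0, 4.0), box minimizer x = (0.0, 0.0)
g(y_4) = b*y + (c1 - a1*y)*x1 + (c2 - a2*y)*x2 = 5*1.0 + 5.0*0.0 + 4.0*0.0 = 5.0 + 0.0 + 0.0 = 5.0


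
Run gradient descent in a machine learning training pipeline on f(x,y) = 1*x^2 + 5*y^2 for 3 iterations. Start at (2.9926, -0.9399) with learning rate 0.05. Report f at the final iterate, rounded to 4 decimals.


Gradient descent on f(x,y) = 1*x^2 + 5*y^2.
Starting point: (2.9926, -0.9399), alpha = 0.05
Step 1: grad_x = 2*1*2.9926 = 5.9852, grad_y = 2*5*-0.9399 = -9.399
  x_1 = 2.9926 - 0.05*5.9852 = 2.6933
  y_1 = -0.9399 - 0.05*-9.399 = -0.47
Step 2: grad_x = 2*1*2.6933 = 5.3867, grad_y = 2*5*-0.47 = -4.6995
  x_2 = 2.6933 - 0.05*5.3867 = 2.424
  y_2 = -0.47 - 0.05*-4.6995 = -0.235
Step 3: grad_x = 2*1*2.424 = 4.848, grad_y = 2*5*-0.235 = -2.3498
  x_3 = 2.424 - 0.05*4.848 = 2.1816
  y_3 = -0.235 - 0.05*-2.3498 = -0.1175
f(2.1816, -0.1175) = 1*2.1816^2 + 5*(-0.1175)^2 = 4.8284


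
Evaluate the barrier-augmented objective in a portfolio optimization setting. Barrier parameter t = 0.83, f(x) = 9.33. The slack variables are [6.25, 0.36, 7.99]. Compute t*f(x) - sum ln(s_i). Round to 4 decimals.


Step 1: Compute log-barrier.
ln values: [1.8326, -1.0217, 2.0782]
phi = -(1.8326 - 1.0217 + 2.0782) = -2.8891
Step 2: Compute augmented objective.
t*f(x) = 0.83*9.33 = 7.7439
Total = 7.7439 - 2.8891 = 4.8548


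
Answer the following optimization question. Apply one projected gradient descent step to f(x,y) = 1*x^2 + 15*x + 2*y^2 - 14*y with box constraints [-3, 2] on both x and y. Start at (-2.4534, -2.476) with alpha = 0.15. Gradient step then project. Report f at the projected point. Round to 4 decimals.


Step 1: Compute gradient at (-2.4534, -2.476).
grad_x = 2*1*-2.4534 + 15 = 10.0932
grad_y = 2*2*-2.476 - 14 = -23.904
Step 2: Gradient step.
x_raw = -2.4534 - 0.15*10.0932 = -3.9674
y_raw = -2.476 - 0.15*-23.904 = 1.1096
Step 3: Project onto [-3, 2].
x_proj = clip(-3.9674) = -3.0
y_proj = clip(1.1096) = 1.1096
Step 4: Evaluate f.
f(-3.0, 1.1096) = -49.072


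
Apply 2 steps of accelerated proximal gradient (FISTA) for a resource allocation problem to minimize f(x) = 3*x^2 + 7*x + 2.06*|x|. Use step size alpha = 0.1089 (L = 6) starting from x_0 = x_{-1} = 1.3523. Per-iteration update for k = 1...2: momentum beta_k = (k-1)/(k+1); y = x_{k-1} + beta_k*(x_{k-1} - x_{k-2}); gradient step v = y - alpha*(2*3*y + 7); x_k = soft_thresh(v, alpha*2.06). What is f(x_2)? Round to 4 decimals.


FISTA on f(x) = 3*x^2 + 7*x + 2.06*|x|
L = 6, alpha = 0.1089
Iteration 1: beta = 0.0, y = 1.3523 + 0.0*(1.3523 - 1.3523) = 1.3523
  grad(y) = 15.1138, v = y - alpha*grad = -0.2936
  prox(v) = soft_thresh(-0.2936, 0.2243) = -0.0693
Iteration 2: beta = 0.3333, y = -0.0693 + 0.3333*(-0.0693 - 1.3523) = -0.5431
  grad(y) = 3.7413, v = y - alpha*grad = -0.9505
  prox(v) = soft_thresh(-0.9505, 0.2243) = -0.7262
f(x_2) = 3*(-0.7262)^2 + 7*(-0.7262) + 2.06*|-0.7262| = -2.0053


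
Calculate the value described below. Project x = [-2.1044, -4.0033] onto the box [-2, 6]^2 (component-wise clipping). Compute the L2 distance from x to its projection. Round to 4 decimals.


Project each component onto [-2, 6].
clip(-2.1044) = -2.0, clip(-4.0033) = -2.0
Projection = [-2.0, -2.0]
Squared diffs: [0.0109, 4.0132]
Distance = sqrt(4.0241) = 2.006


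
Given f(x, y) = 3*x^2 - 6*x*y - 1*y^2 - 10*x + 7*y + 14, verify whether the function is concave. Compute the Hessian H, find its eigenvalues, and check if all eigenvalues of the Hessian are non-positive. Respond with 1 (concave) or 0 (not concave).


The Hessian of f(x,y) = 3*x^2 - 6*x*y - 1*y^2 - 10*x + 7*y + 14 is:
H = [[6, -6], [-6, -2]]
Trace = 6 - 2 = 4
Determinant = 6*-2 - (-6)^2 = -48
Discriminant = (4)^2 - 4*-48 = 208.0
Eigenvalues: lambda_1 = -5.2111, lambda_2 = 9.2111
The function is not concave.

0


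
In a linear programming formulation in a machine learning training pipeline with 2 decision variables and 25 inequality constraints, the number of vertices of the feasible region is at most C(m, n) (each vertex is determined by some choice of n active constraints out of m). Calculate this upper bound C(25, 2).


Each vertex corresponds to some choice of n active constraints out of m, so the number of vertices is at most C(m, n) = m! / (n!(m-n)!).
m = 25, n = 2
Numerator: 25 * 24
Denominator: 2! = 2
C(25, 2) = 300


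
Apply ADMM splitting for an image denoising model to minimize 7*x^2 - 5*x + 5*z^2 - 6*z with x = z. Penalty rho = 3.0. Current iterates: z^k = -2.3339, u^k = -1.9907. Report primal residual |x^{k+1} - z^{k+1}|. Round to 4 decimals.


ADMM iteration with rho = 3.0, z^k = -2.3339, u^k = -1.9907
Step 1: x-update.
Minimize 7*x^2 - 5*x + (3.0/2)*(x + 2.3339 - 1.9907)^2
FOC: (2*7 + 3.0)*x = 5 + 3.0*(-2.3339 + 1.9907)
x^{k+1} = 0.2336
Step 2: z-update.
Minimize 5*z^2 - 6*z + (3.0/2)*(0.2336 - z - 1.9907)^2
FOC: (2*5 + 3.0)*z = 6 + 3.0*(0.2336 - 1.9907)
z^{k+1} = 0.056
Step 3: u-update.
u^{k+1} = -1.9907 + 0.2336 - 0.056 = -1.8132
Step 4: Primal residual = |0.2336 - 0.056| = 0.1775


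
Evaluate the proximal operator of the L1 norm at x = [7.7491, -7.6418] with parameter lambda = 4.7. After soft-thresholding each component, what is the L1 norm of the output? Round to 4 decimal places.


Soft-thresholding with lambda = 4.7:
prox(7.7491) = sign(7.7491)*max(|7.7491| - 4.7, 0) = 3.0491
prox(-7.6418) = sign(-7.6418)*max(|-7.6418| - 4.7, 0) = -2.9418
prox(x) = [3.0491, -2.9418]
||prox(x)||_1 = 3.0491 + 2.9418 = 5.9909


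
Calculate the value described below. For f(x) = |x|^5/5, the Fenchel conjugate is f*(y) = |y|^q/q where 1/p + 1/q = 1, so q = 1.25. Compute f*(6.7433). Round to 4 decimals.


The conjugate exponent q satisfies 1/p + 1/q = 1.
p = 5, so q = 5/(5 - 1) = 1.25
|y|^q = 6.7433^1.25 = 10.8665
f*(6.7433) = 10.8665 / 1.25 = 8.6932


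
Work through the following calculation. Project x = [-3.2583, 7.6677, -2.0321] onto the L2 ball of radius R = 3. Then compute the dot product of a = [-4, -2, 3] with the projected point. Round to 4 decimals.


Step 1: Compute ||x|| (intermediates to 6 decimals).
||x|| = sqrt((-3.2583)^2 + 7.6677^2 + (-2.0321)^2) = 8.575522
Step 2: Project.
Since ||x|| > R, scale = R/||x|| = 3/8.575522 = 0.349833, proj(x) = scale * x
proj(x) = [-1.139861, 2.682414, -0.710896]
Step 3: Dot product.
a^T * proj(x) = -4*(-1.139861) - 2*2.682414 + 3*(-0.710896) = -2.9381


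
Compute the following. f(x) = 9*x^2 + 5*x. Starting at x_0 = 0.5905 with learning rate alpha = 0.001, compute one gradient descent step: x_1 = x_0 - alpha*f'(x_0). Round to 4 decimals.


We compute the gradient at x_0 and apply the update.
f'(x) = 18*x + 5
f'(0.5905) = 18*0.5905 + 5 = 15.629
x_1 = 0.5905 - 0.001*15.629 = 0.5749


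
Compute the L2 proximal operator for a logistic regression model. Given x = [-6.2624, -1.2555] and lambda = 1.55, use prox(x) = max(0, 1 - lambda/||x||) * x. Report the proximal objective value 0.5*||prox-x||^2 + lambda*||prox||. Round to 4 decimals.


Step 1: Compute ||x||.
||x|| = 6.387
Step 2: Compute scaling factor.
scale = max(0, 1 - 1.55/6.387) = 0.7573
Step 3: prox(x) = [-4.7426, -0.9508]
||prox(x)|| = 4.837
Step 4: Proximal objective.
0.5*||prox-x||^2 = 1.2013
lambda*||prox|| = 7.4974
Total = 8.6986


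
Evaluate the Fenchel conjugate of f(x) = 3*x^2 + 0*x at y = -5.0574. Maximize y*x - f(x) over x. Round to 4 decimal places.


f*(y) = sup_x {y*x - a*x^2 - b*x} = sup_x {(y-b)*x - a*x^2}
FOC: (y - b) - 2a*x = 0 => x* = (y - b)/(2a)
x* = (-5.0574 - 0)/(2*3) = -0.8429
f*(-5.0574) = (y-b)^2/(4a) = (-5.0574 - 0)^2/(4*3)
= 25.5773/12 = 2.1314


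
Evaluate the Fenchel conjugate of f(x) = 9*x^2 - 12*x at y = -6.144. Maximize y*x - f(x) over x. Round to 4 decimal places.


f*(y) = sup_x {y*x - a*x^2 - b*x} = sup_x {(y-b)*x - a*x^2}
FOC: (y - b) - 2a*x = 0 => x* = (y - b)/(2a)
x* = (-6.144 + 12)/(2*9) = 0.3253
f*(-6.144) = (y-b)^2/(4a) = (-6.144 + 12)^2/(4*9)
= 34.2927/36 = 0.9526


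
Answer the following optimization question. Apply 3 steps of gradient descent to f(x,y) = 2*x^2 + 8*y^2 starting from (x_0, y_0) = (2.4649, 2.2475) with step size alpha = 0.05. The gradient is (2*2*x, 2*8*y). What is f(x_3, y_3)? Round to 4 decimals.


Gradient descent on f(x,y) = 2*x^2 + 8*y^2.
Starting point: (2.4649, 2.2475), alpha = 0.05
Step 1: grad_x = 2*2*2.4649 = 9.8596, grad_y = 2*8*2.2475 = 35.96
  x_1 = 2.4649 - 0.05*9.8596 = 1.9719
  y_1 = 2.2475 - 0.05*35.96 = 0.4495
Step 2: grad_x = 2*2*1.9719 = 7.8877, grad_y = 2*8*0.4495 = 7.192
  x_2 = 1.9719 - 0.05*7.8877 = 1.5775
  y_2 = 0.4495 - 0.05*7.192 = 0.0899
Step 3: grad_x = 2*2*1.5775 = 6.3101, grad_y = 2*8*0.0899 = 1.4384
  x_3 = 1.5775 - 0.05*6.3101 = 1.262
  y_3 = 0.0899 - 0.05*1.4384 = 0.018
f(1.262, 0.018) = 2*1.262^2 + 8*0.018^2 = 3.188


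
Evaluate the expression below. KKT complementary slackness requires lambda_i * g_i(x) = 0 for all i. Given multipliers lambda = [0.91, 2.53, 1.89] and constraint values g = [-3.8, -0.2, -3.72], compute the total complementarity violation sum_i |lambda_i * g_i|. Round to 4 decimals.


KKT complementary slackness check:
lambda_1 * g_1 = 0.91 * -3.8 = -3.458
lambda_2 * g_2 = 2.53 * -0.2 = -0.506
lambda_3 * g_3 = 1.89 * -3.72 = -7.0308
Total violation = 3.458 + 0.506 + 7.0308 = 10.9948


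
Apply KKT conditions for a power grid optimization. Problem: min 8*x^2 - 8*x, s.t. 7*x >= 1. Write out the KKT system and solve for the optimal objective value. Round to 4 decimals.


Step 1: Try lambda = 0 (constraint inactive).
Stationarity: 2*8*x - 8 = 0
x* = 8/(2*8) = 0.5
Check constraint: 7*0.5 = 3.5 >= 1 -- satisfied.
Step 2: Compute optimal value.
f(x*) = 8*0.5^2 - 8*0.5 = -2.0


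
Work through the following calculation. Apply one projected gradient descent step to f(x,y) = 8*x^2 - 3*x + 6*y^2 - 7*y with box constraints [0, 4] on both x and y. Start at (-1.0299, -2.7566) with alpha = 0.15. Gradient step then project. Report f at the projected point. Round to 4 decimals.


Step 1: Compute gradient at (-1.0299, -2.7566).
grad_x = 2*8*-1.0299 - 3 = -19.4784
grad_y = 2*6*-2.7566 - 7 = -40.0792
Step 2: Gradient step.
x_raw = -1.0299 - 0.15*-19.4784 = 1.8919
y_raw = -2.7566 - 0.15*-40.0792 = 3.2553
Step 3: Project onto [0, 4].
x_proj = clip(1.8919) = 1.8919
y_proj = clip(3.2553) = 3.2553
Step 4: Evaluate f.
f(1.8919, 3.2553) = 63.7516


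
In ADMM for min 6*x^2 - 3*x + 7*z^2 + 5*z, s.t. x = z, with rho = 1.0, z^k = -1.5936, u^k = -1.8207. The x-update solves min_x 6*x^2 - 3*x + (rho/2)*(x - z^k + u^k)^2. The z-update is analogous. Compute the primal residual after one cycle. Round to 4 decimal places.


ADMM iteration with rho = 1.0, z^k = -1.5936, u^k = -1.8207
Step 1: x-update.
Minimize 6*x^2 - 3*x + (1.0/2)*(x + 1.5936 - 1.8207)^2
FOC: (2*6 + 1.0)*x = 3 + 1.0*(-1.5936 + 1.8207)
x^{k+1} = 0.2482
Step 2: z-update.
Minimize 7*z^2 + 5*z + (1.0/2)*(0.2482 - z - 1.8207)^2
FOC: (2*7 + 1.0)*z = -5 + 1.0*(0.2482 - 1.8207)
z^{k+1} = -0.4382
Step 3: u-update.
u^{k+1} = -1.8207 + 0.2482 + 0.4382 = -1.1343
Step 4: Primal residual = |0.2482 + 0.4382| = 0.6864


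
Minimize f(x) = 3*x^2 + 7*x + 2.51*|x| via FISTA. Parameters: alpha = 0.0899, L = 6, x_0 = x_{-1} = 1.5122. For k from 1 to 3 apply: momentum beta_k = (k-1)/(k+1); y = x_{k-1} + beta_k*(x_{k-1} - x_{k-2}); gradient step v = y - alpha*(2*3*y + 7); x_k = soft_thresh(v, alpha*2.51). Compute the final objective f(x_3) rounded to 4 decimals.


FISTA on f(x) = 3*x^2 + 7*x + 2.51*|x|
L = 6, alpha = 0.0899
Iteration 1: beta = 0.0, y = 1.5122 + 0.0*(1.5122 - 1.5122) = 1.5122
  grad(y) = 16.0732, v = y - alpha*grad = 0.0672
  prox(v) = soft_thresh(0.0672, 0.2256) = 0.0
Iteration 2: beta = 0.3333, y = 0.0 + 0.3333*(0.0 - 1.5122) = -0.5041
  grad(y) = 3.9756, v = y - alpha*grad = -0.8615
  prox(v) = soft_thresh(-0.8615, 0.2256) = -0.6358
Iteration 3: beta = 0.5, y = -0.6358 + 0.5*(-0.6358 - 0.0) = -0.9537
  grad(y) = 1.2776, v = y - alpha*grad = -1.0686
  prox(v) = soft_thresh(-1.0686, 0.2256) = -0.8429
f(x_3) = 3*(-0.8429)^2 + 7*(-0.8429) + 2.51*|-0.8429| = -1.6532


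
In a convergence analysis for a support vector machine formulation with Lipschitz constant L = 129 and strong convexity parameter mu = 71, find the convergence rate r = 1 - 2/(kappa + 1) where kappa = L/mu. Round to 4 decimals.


Step 1: Compute the condition number.
kappa = L/mu = 129/71 = 1.8169
Step 2: Compute the convergence rate.
r = 1 - 2/(kappa + 1) = 1 - 2*mu/(L + mu) = (L - mu)/(L + mu) = 58/200 = 0.29


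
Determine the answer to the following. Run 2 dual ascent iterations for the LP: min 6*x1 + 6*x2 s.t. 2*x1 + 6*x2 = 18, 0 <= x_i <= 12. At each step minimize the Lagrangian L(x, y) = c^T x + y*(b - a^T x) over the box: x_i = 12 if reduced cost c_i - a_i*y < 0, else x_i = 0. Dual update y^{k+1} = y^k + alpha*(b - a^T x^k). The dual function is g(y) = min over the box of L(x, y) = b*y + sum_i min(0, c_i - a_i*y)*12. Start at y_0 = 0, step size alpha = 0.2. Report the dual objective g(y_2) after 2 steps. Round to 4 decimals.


Dual ascent for LP: min 6*x1 + 6*x2, 2*x1 + 6*x2 = 18, 0 <= x_i <= 12
Step 1: y^k = 0.0, reduced costs: (6.0, 6.0)
  x^k = (0.0, 0.0), subgradient = b - a^T x = 18.0
  y^{k+1} = 0.0 + 0.2*18.0 = 3.6
Step 2: y^k = 3.6, reduced costs: (-1.2, -15.6)
  x^k = (12.0, 12.0), subgradient = b - a^T x = -78.0
  y^{k+1} = 3.6 + 0.2*-78.0 = -12.0
Dual objective at y_2 = -12.0: reduced costs (30.0, 78.0), box minimizer x = (0.0, 0.0)
g(y_2) = b*y + (c1 - a1*y)*x1 + (c2 - a2*y)*x2 = 18*(-12.0) + 30.0*0.0 + 78.0*0.0 = -216.0 + 0.0 + 0.0 = -216.0


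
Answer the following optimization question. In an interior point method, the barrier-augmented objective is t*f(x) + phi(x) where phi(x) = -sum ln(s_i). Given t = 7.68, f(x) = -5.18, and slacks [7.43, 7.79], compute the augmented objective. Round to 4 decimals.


Step 1: Compute log-barrier.
ln values: [2.0055, 2.0528]
phi = -(2.0055 + 2.0528) = -4.0584
Step 2: Compute augmented objective.
t*f(x) = 7.68*-5.18 = -39.7824
Total = -39.7824 - 4.0584 = -43.8408


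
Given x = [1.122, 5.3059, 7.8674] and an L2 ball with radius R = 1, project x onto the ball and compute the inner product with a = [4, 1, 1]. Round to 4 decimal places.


Step 1: Compute ||x|| (intermediates to 6 decimals).
||x|| = sqrt(1.122^2 + 5.3059^2 + 7.8674^2) = 9.555493
Step 2: Project.
Since ||x|| > R, scale = R/||x|| = 1/9.555493 = 0.104652, proj(x) = scale * x
proj(x) = [0.11742, 0.555273, 0.823339]
Step 3: Dot product.
a^T * proj(x) = 4*0.11742 + 1*0.555273 + 1*0.823339 = 1.8483


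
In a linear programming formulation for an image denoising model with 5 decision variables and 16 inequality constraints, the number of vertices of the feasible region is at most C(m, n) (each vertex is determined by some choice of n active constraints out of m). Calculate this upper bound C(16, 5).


Each vertex corresponds to some choice of n active constraints out of m, so the number of vertices is at most C(m, n) = m! / (n!(m-n)!).
m = 16, n = 5
Numerator: 16 * 15 * 14 * 13 * 12
Denominator: 5! = 120
C(16, 5) = 4368


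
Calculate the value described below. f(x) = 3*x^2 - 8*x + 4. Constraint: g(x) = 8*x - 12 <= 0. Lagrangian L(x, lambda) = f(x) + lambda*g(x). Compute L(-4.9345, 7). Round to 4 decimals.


Step 1: Evaluate f(x).
f(-4.9345) = 3*(-4.9345)^2 - 8*(-4.9345) + 4 = 116.5239
Step 2: Evaluate g(x).
g(-4.9345) = 8*-4.9345 - 12 = -51.476
Step 3: Compute Lagrangian.
L = 116.5239 + 7*-51.476 = -243.8081


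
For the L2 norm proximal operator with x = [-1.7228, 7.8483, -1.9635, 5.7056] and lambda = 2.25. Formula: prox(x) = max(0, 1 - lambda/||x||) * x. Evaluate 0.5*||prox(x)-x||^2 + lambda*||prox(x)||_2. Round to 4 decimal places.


Step 1: Compute ||x||.
||x|| = 10.0485
Step 2: Compute scaling factor.
scale = max(0, 1 - 2.25/10.0485) = 0.7761
Step 3: prox(x) = [-1.337, 6.091, -1.5238, 4.428]
||prox(x)|| = 7.7985
Step 4: Proximal objective.
0.5*||prox-x||^2 = 2.5313
lambda*||prox|| = 17.5466
Total = 20.078


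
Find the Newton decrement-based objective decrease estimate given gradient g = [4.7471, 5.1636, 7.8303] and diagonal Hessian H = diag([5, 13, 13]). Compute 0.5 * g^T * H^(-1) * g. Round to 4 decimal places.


Step 1: H is diagonal, so H^(-1) * g = [0.9494, 0.3972, 0.6023].
Step 2: g^T H^(-1) g = sum_i g_i^2 / H_ii
  = (4.7471)^2/5 + (5.1636)^2/13 + (7.8303)^2/13
  = 4.507 + 2.051 + 4.7164 = 11.2744
Step 3: Objective decrease = 0.5 * g^T H^(-1) g = 5.6372


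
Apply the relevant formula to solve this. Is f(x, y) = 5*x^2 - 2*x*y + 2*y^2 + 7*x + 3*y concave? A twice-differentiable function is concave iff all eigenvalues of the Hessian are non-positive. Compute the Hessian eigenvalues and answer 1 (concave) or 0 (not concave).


The Hessian of f(x,y) = 5*x^2 - 2*x*y + 2*y^2 + 7*x + 3*y is:
H = [[10, -2], [-2, 4]]
Trace = 10 + 4 = 14
Determinant = 10*4 - (-2)^2 = 36
Discriminant = (14)^2 - 4*36 = 52.0
Eigenvalues: lambda_1 = 3.3944, lambda_2 = 10.6056
The function is not concave.

0


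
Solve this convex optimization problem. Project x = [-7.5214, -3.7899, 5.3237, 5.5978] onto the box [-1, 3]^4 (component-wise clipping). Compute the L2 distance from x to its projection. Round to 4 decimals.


Project each component onto [-1, 3].
clip(-7.5214) = -1.0, clip(-3.7899) = -1.0, clip(5.3237) = 3.0, clip(5.5978) = 3.0
Projection = [-1.0, -1.0, 3.0, 3.0]
Squared diffs: [42.5287, 7.7835, 5.3996, 6.7486]
Distance = sqrt(62.4604) = 7.9032


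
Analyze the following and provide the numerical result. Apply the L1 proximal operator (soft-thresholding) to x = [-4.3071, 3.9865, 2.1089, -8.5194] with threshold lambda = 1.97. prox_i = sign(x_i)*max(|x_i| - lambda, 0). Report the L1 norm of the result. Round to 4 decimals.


Soft-thresholding with lambda = 1.97:
prox(-4.3071) = sign(-4.3071)*max(|-4.3071| - 1.97, 0) = -2.3371
prox(3.9865) = sign(3.9865)*max(|3.9865| - 1.97, 0) = 2.0165
prox(2.1089) = sign(2.1089)*max(|2.1089| - 1.97, 0) = 0.1389
prox(-8.5194) = sign(-8.5194)*max(|-8.5194| - 1.97, 0) = -6.5494
prox(x) = [-2.3371, 2.0165, 0.1389, -6.5494]
||prox(x)||_1 = 2.3371 + 2.0165 + 0.1389 + 6.5494 = 11.0419


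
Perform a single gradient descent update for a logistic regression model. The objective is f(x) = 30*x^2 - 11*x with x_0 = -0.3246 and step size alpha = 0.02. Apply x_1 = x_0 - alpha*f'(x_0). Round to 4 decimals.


We compute the gradient at x_0 and apply the update.
f'(x) = 60*x - 11
f'(-0.3246) = 60*-0.3246 - 11 = -30.476
x_1 = -0.3246 - 0.02*-30.476 = 0.2849


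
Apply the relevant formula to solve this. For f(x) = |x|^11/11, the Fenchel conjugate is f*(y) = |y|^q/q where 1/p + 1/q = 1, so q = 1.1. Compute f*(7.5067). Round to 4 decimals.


The conjugate exponent q satisfies 1/p + 1/q = 1.
p = 11, so q = 11/(11 - 1) = 1.1
|y|^q = 7.5067^1.1 = 9.1832
f*(7.5067) = 9.1832 / 1.1 = 8.3484


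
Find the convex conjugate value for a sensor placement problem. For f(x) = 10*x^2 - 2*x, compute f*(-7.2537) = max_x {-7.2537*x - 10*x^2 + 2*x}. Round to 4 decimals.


f*(y) = sup_x {y*x - a*x^2 - b*x} = sup_x {(y-b)*x - a*x^2}
FOC: (y - b) - 2a*x = 0 => x* = (y - b)/(2a)
x* = (-7.2537 + 2)/(2*10) = -0.2627
f*(-7.2537) = (y-b)^2/(4a) = (-7.2537 + 2)^2/(4*10)
= 27.6014/40 = 0.69


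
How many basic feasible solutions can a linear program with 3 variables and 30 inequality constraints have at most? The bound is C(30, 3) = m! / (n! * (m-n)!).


Each vertex corresponds to some choice of n active constraints out of m, so the number of vertices is at most C(m, n) = m! / (n!(m-n)!).
m = 30, n = 3
Numerator: 30 * 29 * 28
Denominator: 3! = 6
C(30, 3) = 4060


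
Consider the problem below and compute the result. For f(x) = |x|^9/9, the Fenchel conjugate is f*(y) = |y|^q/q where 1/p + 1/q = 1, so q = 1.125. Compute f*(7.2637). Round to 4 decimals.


The conjugate exponent q satisfies 1/p + 1/q = 1.
p = 9, so q = 9/(9 - 1) = 1.125
|y|^q = 7.2637^1.125 = 9.3068
f*(7.2637) = 9.3068 / 1.125 = 8.2728


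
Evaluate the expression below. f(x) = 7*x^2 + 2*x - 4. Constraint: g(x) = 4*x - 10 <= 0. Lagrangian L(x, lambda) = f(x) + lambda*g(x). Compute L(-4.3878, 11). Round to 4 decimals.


Step 1: Evaluate f(x).
f(-4.3878) = 7*(-4.3878)^2 + 2*(-4.3878) - 4 = 121.9939
Step 2: Evaluate g(x).
g(-4.3878) = 4*-4.3878 - 10 = -27.5512
Step 3: Compute Lagrangian.
L = 121.9939 + 11*-27.5512 = -181.0693


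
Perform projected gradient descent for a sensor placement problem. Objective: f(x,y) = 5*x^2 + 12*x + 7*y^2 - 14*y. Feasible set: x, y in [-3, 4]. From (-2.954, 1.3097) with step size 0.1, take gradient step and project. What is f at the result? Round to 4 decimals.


Step 1: Compute gradient at (-2.954, 1.3097).
grad_x = 2*5*-2.954 + 12 = -17.54
grad_y = 2*7*1.3097 - 14 = 4.3358
Step 2: Gradient step.
x_raw = -2.954 - 0.1*-17.54 = -1.2
y_raw = 1.3097 - 0.1*4.3358 = 0.8761
Step 3: Project onto [-3, 4].
x_proj = clip(-1.2) = -1.2
y_proj = clip(0.8761) = 0.8761
Step 4: Evaluate f.
f(-1.2, 0.8761) = -14.0926


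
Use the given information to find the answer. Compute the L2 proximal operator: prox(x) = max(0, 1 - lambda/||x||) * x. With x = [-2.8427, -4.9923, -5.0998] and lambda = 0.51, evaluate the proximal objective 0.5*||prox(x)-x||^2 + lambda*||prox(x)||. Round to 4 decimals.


Step 1: Compute ||x||.
||x|| = 7.6819
Step 2: Compute scaling factor.
scale = max(0, 1 - 0.51/7.6819) = 0.9336
Step 3: prox(x) = [-2.654, -4.6609, -4.7612]
||prox(x)|| = 7.1719
Step 4: Proximal objective.
0.5*||prox-x||^2 = 0.1301
lambda*||prox|| = 3.6577
Total = 3.7877


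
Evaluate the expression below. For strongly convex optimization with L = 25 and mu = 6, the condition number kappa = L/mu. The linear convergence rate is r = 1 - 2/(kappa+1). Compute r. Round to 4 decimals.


Step 1: Compute the condition number.
kappa = L/mu = 25/6 = 4.1667
Step 2: Compute the convergence rate.
r = 1 - 2/(kappa + 1) = 1 - 2*mu/(L + mu) = (L - mu)/(L + mu) = 19/31 = 0.6129


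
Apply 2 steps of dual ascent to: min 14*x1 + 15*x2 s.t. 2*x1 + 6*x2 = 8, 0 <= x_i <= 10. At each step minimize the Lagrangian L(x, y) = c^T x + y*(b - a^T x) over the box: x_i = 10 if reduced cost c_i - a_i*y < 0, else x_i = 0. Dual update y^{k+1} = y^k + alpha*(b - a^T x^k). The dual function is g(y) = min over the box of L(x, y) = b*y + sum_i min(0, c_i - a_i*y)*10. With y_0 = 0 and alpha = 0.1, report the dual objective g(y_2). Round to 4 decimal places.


Dual ascent for LP: min 14*x1 + 15*x2, 2*x1 + 6*x2 = 8, 0 <= x_i <= 10
Step 1: y^k = 0.0, reduced costs: (14.0, 15.0)
  x^k = (0.0, 0.0), subgradient = b - a^T x = 8.0
  y^{k+1} = 0.0 + 0.1*8.0 = 0.8
Step 2: y^k = 0.8, reduced costs: (12.4, 10.2)
  x^k = (0.0, 0.0), subgradient = b - a^T x = 8.0
  y^{k+1} = 0.8 + 0.1*8.0 = 1.6
Dual objective at y_2 = 1.6: reduced costs (10.8, 5.4), box minimizer x = (0.0, 0.0)
g(y_2) = b*y + (c1 - a1*y)*x1 + (c2 - a2*y)*x2 = 8*1.6 + 10.8*0.0 + 5.4*0.0 = 12.8 + 0.0 + 0.0 = 12.8


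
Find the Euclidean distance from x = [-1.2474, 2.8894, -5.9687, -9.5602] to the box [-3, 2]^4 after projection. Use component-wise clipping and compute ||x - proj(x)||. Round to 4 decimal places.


Project each component onto [-3, 2].
clip(-1.2474) = -1.2474, clip(2.8894) = 2.0, clip(-5.9687) = -3.0, clip(-9.5602) = -3.0
Projection = [-1.2474, 2.0, -3.0, -3.0]
Squared diffs: [0.0, 0.791, 8.8132, 43.0362]
Distance = sqrt(52.6404) = 7.2554


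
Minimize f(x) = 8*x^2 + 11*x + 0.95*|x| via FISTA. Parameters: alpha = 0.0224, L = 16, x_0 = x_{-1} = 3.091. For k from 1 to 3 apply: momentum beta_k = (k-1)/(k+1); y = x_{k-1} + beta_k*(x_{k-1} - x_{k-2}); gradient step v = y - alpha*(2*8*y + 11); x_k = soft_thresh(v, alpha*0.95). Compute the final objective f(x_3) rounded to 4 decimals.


FISTA on f(x) = 8*x^2 + 11*x + 0.95*|x|
L = 16, alpha = 0.0224
Iteration 1: beta = 0.0, y = 3.091 + 0.0*(3.091 - 3.091) = 3.091
  grad(y) = 60.456, v = y - alpha*grad = 1.7368
  prox(v) = soft_thresh(1.7368, 0.0213) = 1.7155
Iteration 2: beta = 0.3333, y = 1.7155 + 0.3333*(1.7155 - 3.091) = 1.257
  grad(y) = 31.1121, v = y - alpha*grad = 0.5601
  prox(v) = soft_thresh(0.5601, 0.0213) = 0.5388
Iteration 3: beta = 0.5, y = 0.5388 + 0.5*(0.5388 - 1.7155) = -0.0495
  grad(y) = 10.2075, v = y - alpha*grad = -0.2782
  prox(v) = soft_thresh(-0.2782, 0.0213) = -0.2569
f(x_3) = 8*(-0.2569)^2 + 11*(-0.2569) + 0.95*|-0.2569| = -2.0539


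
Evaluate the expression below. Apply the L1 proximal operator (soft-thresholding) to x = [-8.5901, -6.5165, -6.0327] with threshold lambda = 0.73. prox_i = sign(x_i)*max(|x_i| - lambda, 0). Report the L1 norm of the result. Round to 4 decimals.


Soft-thresholding with lambda = 0.73:
prox(-8.5901) = sign(-8.5901)*max(|-8.5901| - 0.73, 0) = -7.8601
prox(-6.5165) = sign(-6.5165)*max(|-6.5165| - 0.73, 0) = -5.7865
prox(-6.0327) = sign(-6.0327)*max(|-6.0327| - 0.73, 0) = -5.3027
prox(x) = [-7.8601, -5.7865, -5.3027]
||prox(x)||_1 = 7.8601 + 5.7865 + 5.3027 = 18.9493


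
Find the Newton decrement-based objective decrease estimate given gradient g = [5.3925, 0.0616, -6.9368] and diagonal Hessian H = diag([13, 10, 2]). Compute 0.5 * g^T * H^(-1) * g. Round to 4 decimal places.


Step 1: H is diagonal, so H^(-1) * g = [0.4148, 0.0062, -3.4684].
Step 2: g^T H^(-1) g = sum_i g_i^2 / H_ii
  = (5.3925)^2/13 + (0.0616)^2/10 + (-6.9368)^2/2
  = 2.2369 + 0.0004 + 24.0596 = 26.2968
Step 3: Objective decrease = 0.5 * g^T H^(-1) g = 13.1484


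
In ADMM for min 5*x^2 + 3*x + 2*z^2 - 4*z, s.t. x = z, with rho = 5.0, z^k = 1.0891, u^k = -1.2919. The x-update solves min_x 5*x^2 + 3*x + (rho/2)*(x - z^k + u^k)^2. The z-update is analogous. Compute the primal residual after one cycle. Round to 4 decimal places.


ADMM iteration with rho = 5.0, z^k = 1.0891, u^k = -1.2919
Step 1: x-update.
Minimize 5*x^2 + 3*x + (5.0/2)*(x - 1.0891 - 1.2919)^2
FOC: (2*5 + 5.0)*x = -3 + 5.0*(1.0891 + 1.2919)
x^{k+1} = 0.5937
Step 2: z-update.
Minimize 2*z^2 - 4*z + (5.0/2)*(0.5937 - z - 1.2919)^2
FOC: (2*2 + 5.0)*z = 4 + 5.0*(0.5937 - 1.2919)
z^{k+1} = 0.0565
Step 3: u-update.
u^{k+1} = -1.2919 + 0.5937 - 0.0565 = -0.7548
Step 4: Primal residual = |0.5937 - 0.0565| = 0.5371


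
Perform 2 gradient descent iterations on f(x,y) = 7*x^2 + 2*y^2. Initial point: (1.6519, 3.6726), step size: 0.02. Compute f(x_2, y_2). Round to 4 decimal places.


Gradient descent on f(x,y) = 7*x^2 + 2*y^2.
Starting point: (1.6519, 3.6726), alpha = 0.02
Step 1: grad_x = 2*7*1.6519 = 23.1266, grad_y = 2*2*3.6726 = 14.6904
  x_1 = 1.6519 - 0.02*23.1266 = 1.1894
  y_1 = 3.6726 - 0.02*14.6904 = 3.3788
Step 2: grad_x = 2*7*1.1894 = 16.6512, grad_y = 2*2*3.3788 = 13.5152
  x_2 = 1.1894 - 0.02*16.6512 = 0.8563
  y_2 = 3.3788 - 0.02*13.5152 = 3.1085
f(0.8563, 3.1085) = 7*0.8563^2 + 2*3.1085^2 = 24.4587


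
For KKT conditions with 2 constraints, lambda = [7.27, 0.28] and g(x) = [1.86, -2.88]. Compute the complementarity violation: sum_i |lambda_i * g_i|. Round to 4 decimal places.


KKT complementary slackness check:
lambda_1 * g_1 = 7.27 * 1.86 = 13.5222
lambda_2 * g_2 = 0.28 * -2.88 = -0.8064
Total violation = 13.5222 + 0.8064 = 14.3286


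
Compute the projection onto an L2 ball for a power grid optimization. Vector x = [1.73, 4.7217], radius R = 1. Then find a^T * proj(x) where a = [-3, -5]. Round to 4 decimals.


Step 1: Compute ||x|| (intermediates to 6 decimals).
||x|| = sqrt(1.73^2 + 4.7217^2) = 5.028653
Step 2: Project.
Since ||x|| > R, scale = R/||x|| = 1/5.028653 = 0.19886, proj(x) = scale * x
proj(x) = [0.344028, 0.938957]
Step 3: Dot product.
a^T * proj(x) = -3*0.344028 - 5*0.938957 = -5.7269


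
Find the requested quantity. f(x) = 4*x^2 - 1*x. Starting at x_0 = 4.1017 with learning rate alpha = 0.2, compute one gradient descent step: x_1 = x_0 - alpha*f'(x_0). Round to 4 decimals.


We compute the gradient at x_0 and apply the update.
f'(x) = 8*x - 1
f'(4.1017) = 8*4.1017 - 1 = 31.8136
x_1 = 4.1017 - 0.2*31.8136 = -2.261


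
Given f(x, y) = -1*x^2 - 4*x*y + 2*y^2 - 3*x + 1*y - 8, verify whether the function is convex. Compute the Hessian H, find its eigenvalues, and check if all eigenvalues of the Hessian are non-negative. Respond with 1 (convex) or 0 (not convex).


The Hessian of f(x,y) = -1*x^2 - 4*x*y + 2*y^2 - 3*x + 1*y - 8 is:
H = [[-2, -4], [-4, 4]]
Trace = -2 + 4 = 2
Determinant = -2*4 - (-4)^2 = -24
Discriminant = (2)^2 - 4*-24 = 100.0
Eigenvalues: lambda_1 = -4.0, lambda_2 = 6.0
The function is not convex.

0


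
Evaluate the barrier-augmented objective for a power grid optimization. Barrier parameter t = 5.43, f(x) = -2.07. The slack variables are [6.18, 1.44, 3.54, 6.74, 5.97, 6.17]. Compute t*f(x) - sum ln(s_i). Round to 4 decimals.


Step 1: Compute log-barrier.
ln values: [1.8213, 0.3646, 1.2641, 1.9081, 1.7867, 1.8197]
phi = -(1.8213 + 0.3646 + 1.2641 + 1.9081 + 1.7867 + 1.8197) = -8.9646
Step 2: Compute augmented objective.
t*f(x) = 5.43*-2.07 = -11.2401
Total = -11.2401 - 8.9646 = -20.2047


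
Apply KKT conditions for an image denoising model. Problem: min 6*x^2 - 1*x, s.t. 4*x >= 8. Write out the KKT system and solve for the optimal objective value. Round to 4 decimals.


Step 1: Try lambda = 0 (constraint inactive).
x_unc = 1/(2*6) = 0.0833
Check: 4*0.0833 = 0.3332 < 8 -- violated!
Step 2: Constraint must be active: 4*x = 8
x* = 8/4 = 2.0
lambda = (2*6*2.0 - 1)/4 = 5.75
Step 3: Compute optimal value.
f(x*) = 6*2.0^2 - 1*2.0 = 22.0


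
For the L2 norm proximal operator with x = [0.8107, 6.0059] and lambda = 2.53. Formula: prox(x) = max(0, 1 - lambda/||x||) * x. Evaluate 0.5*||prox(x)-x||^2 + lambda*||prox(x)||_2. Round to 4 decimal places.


Step 1: Compute ||x||.
||x|| = 6.0604
Step 2: Compute scaling factor.
scale = max(0, 1 - 2.53/6.0604) = 0.5825
Step 3: prox(x) = [0.4723, 3.4986]
||prox(x)|| = 3.5304
Step 4: Proximal objective.
0.5*||prox-x||^2 = 3.2005
lambda*||prox|| = 8.9319
Total = 12.1323


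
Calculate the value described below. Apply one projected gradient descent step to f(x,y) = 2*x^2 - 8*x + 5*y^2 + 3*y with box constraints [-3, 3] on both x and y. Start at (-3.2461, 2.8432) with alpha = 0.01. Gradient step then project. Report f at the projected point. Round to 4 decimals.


Step 1: Compute gradient at (-3.2461, 2.8432).
grad_x = 2*2*-3.2461 - 8 = -20.9844
grad_y = 2*5*2.8432 + 3 = 31.432
Step 2: Gradient step.
x_raw = -3.2461 - 0.01*-20.9844 = -3.0363
y_raw = 2.8432 - 0.01*31.432 = 2.5289
Step 3: Project onto [-3, 3].
x_proj = clip(-3.0363) = -3.0
y_proj = clip(2.5289) = 2.5289
Step 4: Evaluate f.
f(-3.0, 2.5289) = 81.5628


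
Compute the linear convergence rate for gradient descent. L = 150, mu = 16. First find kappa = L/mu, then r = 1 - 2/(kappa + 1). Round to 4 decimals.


Step 1: Compute the condition number.
kappa = L/mu = 150/16 = 9.375
Step 2: Compute the convergence rate.
r = 1 - 2/(kappa + 1) = 1 - 2*mu/(L + mu) = (L - mu)/(L + mu) = 134/166 = 0.8072


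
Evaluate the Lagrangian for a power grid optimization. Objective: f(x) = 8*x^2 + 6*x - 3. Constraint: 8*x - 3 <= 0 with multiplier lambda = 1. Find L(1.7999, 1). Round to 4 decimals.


Step 1: Evaluate f(x).
f(1.7999) = 8*1.7999^2 + 6*1.7999 - 3 = 33.7165
Step 2: Evaluate g(x).
g(1.7999) = 8*1.7999 - 3 = 11.3992
Step 3: Compute Lagrangian.
L = 33.7165 + 1*11.3992 = 45.1157


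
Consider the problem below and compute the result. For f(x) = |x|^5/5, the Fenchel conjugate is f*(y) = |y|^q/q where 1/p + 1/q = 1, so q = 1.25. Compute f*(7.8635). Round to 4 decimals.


The conjugate exponent q satisfies 1/p + 1/q = 1.
p = 5, so q = 5/(5 - 1) = 1.25
|y|^q = 7.8635^1.25 = 13.168
f*(7.8635) = 13.168 / 1.25 = 10.5344
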